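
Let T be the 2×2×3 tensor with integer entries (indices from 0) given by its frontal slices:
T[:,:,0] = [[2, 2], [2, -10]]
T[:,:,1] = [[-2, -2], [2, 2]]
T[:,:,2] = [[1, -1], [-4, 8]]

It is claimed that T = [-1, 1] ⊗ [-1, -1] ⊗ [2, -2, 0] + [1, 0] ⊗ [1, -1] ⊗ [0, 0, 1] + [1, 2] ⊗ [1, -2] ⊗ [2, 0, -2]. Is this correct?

Reconstruct entry (0,0,0) from the claimed factors: Σₗ aₗ[0]bₗ[0]cₗ[0] = (-1)·(-1)·(2) + (1)·(1)·(0) + (1)·(1)·(2) = 4, but T[0,0,0] = 2. The claim is false.

No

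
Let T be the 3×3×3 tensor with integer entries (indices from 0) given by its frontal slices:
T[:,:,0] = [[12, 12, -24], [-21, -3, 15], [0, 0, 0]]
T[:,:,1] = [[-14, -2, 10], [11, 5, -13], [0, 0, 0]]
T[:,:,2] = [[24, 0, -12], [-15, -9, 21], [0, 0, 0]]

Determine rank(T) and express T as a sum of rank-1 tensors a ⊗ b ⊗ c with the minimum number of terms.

Lower bound: in the mode-2 unfolding of T (rows indexed by j, columns by (i,k)) the 2×2 minor on rows j ∈ {0, 1}, columns (i,k) ∈ {(0,0), (0,1)} is det [[12, -14], [12, -2]] = 144 ≠ 0, so that unfolding has rank ≥ 2 and hence rank(T) ≥ 2 (CP rank is at least every unfolding rank, though it can be larger).
Upper bound: with S_k = T[:,:,k], the two rank-1 terms a₁b₁ᵀ, a₂b₂ᵀ are the rank-1 members of the pencil x·S₀ + y·S₁.
The 2×2 minor of x·S₀ + y·S₁ on rows {0,1}, columns {0,1} is 216·x² − 72·xy − 48·y² = 24·(3·x − 2·y)(3·x + y), vanishing at (x:y) = (2:3) and (1:-3).
M₁ = 2·S₀ + 3·S₁ = [[-18, 18, -18], [-9, 9, -9], [0, 0, 0]] = (-9)·[2, 1, 0][1, -1, 1]ᵀ and M₂ = S₀ − 3·S₁ = [[54, 18, -54], [-54, -18, 54], [0, 0, 0]] = 18·[1, -1, 0][3, 1, -3]ᵀ, so take a₁ = [2, 1, 0], b₁ = [1, -1, 1], a₂ = [1, -1, 0], b₂ = [3, 1, -3].
Each slice is an integer combination of E₁ = a₁b₁ᵀ and E₂ = a₂b₂ᵀ: S₀ = −3·E₁ + 6·E₂, S₁ = −E₁ − 4·E₂, S₂ = 3·E₁ + 6·E₂; reading off coefficients, c₁ = [-3, -1, 3] and c₂ = [6, -4, 6].
Hence T = [2, 1, 0] ⊗ [1, -1, 1] ⊗ [-3, -1, 3] + [1, -1, 0] ⊗ [3, 1, -3] ⊗ [6, -4, 6], so rank(T) ≤ 2.
These bounds meet, so rank(T) = 2.

rank(T) = 2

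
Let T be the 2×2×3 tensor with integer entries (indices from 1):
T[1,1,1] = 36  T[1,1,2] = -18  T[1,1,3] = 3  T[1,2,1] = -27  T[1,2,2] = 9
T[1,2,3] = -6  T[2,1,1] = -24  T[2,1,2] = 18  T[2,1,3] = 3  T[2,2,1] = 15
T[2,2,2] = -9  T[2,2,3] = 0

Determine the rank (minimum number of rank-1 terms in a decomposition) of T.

Lower bound: in the mode-3 unfolding of T (rows indexed by k, columns by (i,j)) the 2×2 minor on rows k ∈ {1, 2}, columns (i,j) ∈ {(1,1), (1,2)} is det [[36, -27], [-18, 9]] = -162 ≠ 0, so that unfolding has rank ≥ 2 and hence rank(T) ≥ 2 (CP rank is at least every unfolding rank, though it can be larger).
Upper bound: with S_k = T[:,:,k], the two rank-1 terms a₁b₁ᵀ, a₂b₂ᵀ are the rank-1 members of the pencil x·S₁ + y·S₂.
det(x·S₁ + y·S₂) is −108·x² + 108·xy = (-108)·(x − y)(x), vanishing at (x:y) = (1:1) and (0:1).
M₁ = S₁ + S₂ = [[18, -18], [-6, 6]] = 6·[3, -1][1, -1]ᵀ and M₂ = S₂ = [[-18, 9], [18, -9]] = (-9)·[1, -1][2, -1]ᵀ, so take a₁ = [3, -1], b₁ = [1, -1], a₂ = [1, -1], b₂ = [2, -1].
Each slice is an integer combination of E₁ = a₁b₁ᵀ and E₂ = a₂b₂ᵀ: S₁ = 6·E₁ + 9·E₂, S₂ = −9·E₂, S₃ = 3·E₁ − 3·E₂; reading off coefficients, c₁ = [6, 0, 3] and c₂ = [9, -9, -3].
Hence T = [3, -1] ⊗ [1, -1] ⊗ [6, 0, 3] + [1, -1] ⊗ [2, -1] ⊗ [9, -9, -3], so rank(T) ≤ 2.
These bounds meet, so rank(T) = 2.

2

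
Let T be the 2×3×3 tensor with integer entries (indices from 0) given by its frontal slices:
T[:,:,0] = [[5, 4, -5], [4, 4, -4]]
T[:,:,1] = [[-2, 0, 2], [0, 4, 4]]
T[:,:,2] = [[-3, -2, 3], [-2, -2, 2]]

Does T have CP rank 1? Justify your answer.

The mode-2 unfolding of T (rows indexed by j, columns by (i,k) = (0,0), (0,1), (0,2), (1,0), (1,1), (1,2)) is [[5, -2, -3, 4, 0, -2], [4, 0, -2, 4, 4, -2], [-5, 2, 3, -4, 4, 2]].
There the 3×3 minor on rows j ∈ {0, 1, 2}, columns (i,k) ∈ {(0,0), (0,1), (1,1)} is det [[5, -2, 0], [4, 0, 4], [-5, 2, 4]] = 32 ≠ 0, so this unfolding has rank ≥ 3; CP rank is at least every unfolding rank, so rank(T) ≥ 3.
In particular rank(T) ≥ 3 > 1, so T is not rank-1.

No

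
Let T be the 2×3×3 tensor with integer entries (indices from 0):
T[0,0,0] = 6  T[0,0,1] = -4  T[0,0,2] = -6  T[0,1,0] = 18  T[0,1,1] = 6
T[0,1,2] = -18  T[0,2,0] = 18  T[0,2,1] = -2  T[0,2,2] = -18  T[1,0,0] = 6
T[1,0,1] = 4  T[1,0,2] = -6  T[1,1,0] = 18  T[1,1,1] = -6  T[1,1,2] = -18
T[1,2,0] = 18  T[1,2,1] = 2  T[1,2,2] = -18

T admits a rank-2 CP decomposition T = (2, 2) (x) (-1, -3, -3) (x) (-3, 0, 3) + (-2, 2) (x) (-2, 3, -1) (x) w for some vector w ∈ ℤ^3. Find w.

Subtract the known terms from T to get the rank-1 residual R = (-2, 2) (x) (-2, 3, -1) (x) w, so R[i,j,k] = a[i]·b[j]·w[k]. Pick indices with nonzero a[0]·b[0] = (-2)·(-2) = 4. Only the fibre through (0,0,·) is needed: R[0,0,:] = T[0,0,:] − Σₗ aₗ[0]bₗ[0]cₗ = [6, -4, -6] − (2)·(-1)·(-3, 0, 3) = [0, -4, 0]. Then w[k] = R[0,0,k] / 4 for each k, giving w = [0, -4, 0] / 4 = (0, -1, 0).

w = (0, -1, 0)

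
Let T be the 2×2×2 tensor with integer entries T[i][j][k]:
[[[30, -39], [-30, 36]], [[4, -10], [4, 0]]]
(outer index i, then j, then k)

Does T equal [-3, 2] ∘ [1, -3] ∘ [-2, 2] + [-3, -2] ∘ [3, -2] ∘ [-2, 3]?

No

Reconstruct entry (0,0,0) from the claimed factors: Σₗ aₗ[0]bₗ[0]cₗ[0] = (-3)·(1)·(-2) + (-3)·(3)·(-2) = 24, but T[0,0,0] = 30. The claim is false.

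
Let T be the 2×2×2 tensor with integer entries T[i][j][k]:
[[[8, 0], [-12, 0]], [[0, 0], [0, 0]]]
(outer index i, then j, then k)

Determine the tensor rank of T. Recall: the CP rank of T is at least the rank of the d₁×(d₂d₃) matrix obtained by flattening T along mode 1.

1

Lower bound: T ≠ 0 (e.g. T[0,0,0] = 8), so rank(T) ≥ 1.
Upper bound: the mode-1 fibre T[:,0,0] = [8, 0] gives a = [1, 0] (primitive direction); the mode-2 fibre T[0,:,0] = [8, -12] gives b = [2, -3]; then c[k] = T[0,0,k] / (a[0]·b[0]) = [8, 0] / 2 = [4, 0].
Expanding [1, 0] ⊗ [2, -3] ⊗ [4, 0] reproduces all 8 entries of T, so T = [1, 0] ⊗ [2, -3] ⊗ [4, 0] and rank(T) ≤ 1.
These bounds meet, so rank(T) = 1.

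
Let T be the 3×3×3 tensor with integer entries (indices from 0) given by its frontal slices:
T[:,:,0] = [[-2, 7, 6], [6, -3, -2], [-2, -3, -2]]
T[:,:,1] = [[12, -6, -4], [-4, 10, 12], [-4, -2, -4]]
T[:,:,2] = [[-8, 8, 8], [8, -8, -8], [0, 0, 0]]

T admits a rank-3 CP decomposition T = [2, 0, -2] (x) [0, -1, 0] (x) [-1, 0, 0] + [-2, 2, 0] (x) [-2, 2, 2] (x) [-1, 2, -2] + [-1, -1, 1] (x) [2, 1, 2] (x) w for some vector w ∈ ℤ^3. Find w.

Subtract the known terms from T to get the rank-1 residual R = [-1, -1, 1] (x) [2, 1, 2] (x) w, so R[i,j,k] = a[i]·b[j]·w[k]. Pick indices with nonzero a[0]·b[0] = (-1)·(2) = -2. Only the fibre through (0,0,·) is needed: R[0,0,:] = T[0,0,:] − Σₗ aₗ[0]bₗ[0]cₗ = [-2, 12, -8] − (2)·(0)·[-1, 0, 0] − (-2)·(-2)·[-1, 2, -2] = [2, 4, 0]. Then w[k] = R[0,0,k] / -2 for each k, giving w = [2, 4, 0] / -2 = [-1, -2, 0].

w = [-1, -2, 0]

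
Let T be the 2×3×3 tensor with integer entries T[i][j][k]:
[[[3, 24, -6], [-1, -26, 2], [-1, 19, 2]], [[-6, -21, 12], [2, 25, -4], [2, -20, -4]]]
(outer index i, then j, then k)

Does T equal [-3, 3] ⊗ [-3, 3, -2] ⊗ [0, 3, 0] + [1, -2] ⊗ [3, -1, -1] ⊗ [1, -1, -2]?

Yes

Reconstruct entrywise from the claimed factors. For example, T[1,0,2] = 12 and Σₗ aₗ[1]bₗ[0]cₗ[2] = (3)·(-3)·(0) + (-2)·(3)·(-2) = 12; checking all 18 entries, every one matches. The claim holds.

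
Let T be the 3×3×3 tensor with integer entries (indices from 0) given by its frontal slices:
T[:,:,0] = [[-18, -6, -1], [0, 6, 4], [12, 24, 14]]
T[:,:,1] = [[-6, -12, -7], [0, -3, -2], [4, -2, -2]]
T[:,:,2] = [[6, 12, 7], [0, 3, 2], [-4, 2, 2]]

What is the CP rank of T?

2

Lower bound: the mode-2 unfolding of T (rows indexed by j, columns by (i,k) = (0,0), (0,1), (0,2), (1,0), (1,1), (1,2), (2,0), (2,1), (2,2)) is [[-18, -6, 6, 0, 0, 0, 12, 4, -4], [-6, -12, 12, 6, -3, 3, 24, -2, 2], [-1, -7, 7, 4, -2, 2, 14, -2, 2]].
There the 2×2 minor on rows j ∈ {0, 1}, columns (i,k) ∈ {(0,0), (0,1)} is det [[-18, -6], [-6, -12]] = 180 ≠ 0, so this unfolding has rank ≥ 2; CP rank is at least every unfolding rank, so rank(T) ≥ 2. (Unfolding ranks only ever bound the CP rank from below — rank(T) can be strictly larger than all of them — so the matching upper bound has to come from an explicit 2-term decomposition.)
Upper bound — finding two terms. Write S_k = T[:,:,k] for the frontal slices: S₀ = [[-18, -6, -1], [0, 6, 4], [12, 24, 14]], S₁ = [[-6, -12, -7], [0, -3, -2], [4, -2, -2]], S₂ = [[6, 12, 7], [0, 3, 2], [-4, 2, 2]].
If T = a₁ ∘ b₁ ∘ c₁ + a₂ ∘ b₂ ∘ c₂ then each S_k = c₁[k]·a₁b₁ᵀ + c₂[k]·a₂b₂ᵀ. S₀ and S₁ are linearly independent, so a₁b₁ᵀ and a₂b₂ᵀ must span the same plane of matrices: they are the rank-1 matrices of the form x·S₀ + y·S₁.
The 2×2 minor of x·S₀ + y·S₁ on rows {0,1}, columns {0,1} is −108·x² + 18·xy + 18·y² = (-18)·(2·x − y)(3·x + y), vanishing at (x:y) = (1:2) and (1:-3).
M₁ = S₀ + 2·S₁ = [[-30, -30, -15], [0, 0, 0], [20, 20, 10]] = (-5)·[3, 0, -2][2, 2, 1]ᵀ and M₂ = S₀ − 3·S₁ = [[0, 30, 20], [0, 15, 10], [0, 30, 20]] = 5·[2, 1, 2][0, 3, 2]ᵀ, so take a₁ = [3, 0, -2], b₁ = [2, 2, 1], a₂ = [2, 1, 2], b₂ = [0, 3, 2].
Each slice is an integer combination of E₁ = a₁b₁ᵀ and E₂ = a₂b₂ᵀ: S₀ = −3·E₁ + 2·E₂, S₁ = −E₁ − E₂, S₂ = E₁ + E₂; reading off coefficients, c₁ = [-3, -1, 1] and c₂ = [2, -1, 1].
Hence T = [3, 0, -2] ∘ [2, 2, 1] ∘ [-3, -1, 1] + [2, 1, 2] ∘ [0, 3, 2] ∘ [2, -1, 1], so rank(T) ≤ 2.
These bounds meet, so rank(T) = 2.
Check entry T[1,1,1] = -3: (0)·(2)·(-1) + (1)·(3)·(-1) = -3.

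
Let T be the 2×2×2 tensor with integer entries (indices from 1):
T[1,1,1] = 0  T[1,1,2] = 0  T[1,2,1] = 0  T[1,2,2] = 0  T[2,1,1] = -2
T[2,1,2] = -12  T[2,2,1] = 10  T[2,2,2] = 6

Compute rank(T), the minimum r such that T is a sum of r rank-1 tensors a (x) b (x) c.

Lower bound: in the mode-2 unfolding of T (rows indexed by j, columns by (i,k)) the 2×2 minor on rows j ∈ {1, 2}, columns (i,k) ∈ {(2,1), (2,2)} is det [[-2, -12], [10, 6]] = 108 ≠ 0, so that unfolding has rank ≥ 2 and hence rank(T) ≥ 2 (CP rank is at least every unfolding rank, though it can be larger).
Upper bound: T[i,:,:] = a[i]·M for every slice, with a = [0, 1] and M = [[-2, -12], [10, 6]] (rows j, columns k).
Splitting M by its rows (j = 1, 2), M = [1, 0][-2, -12]ᵀ + [0, 1][10, 6]ᵀ.
Hence T = [0, 1] (x) [1, 0] (x) [-2, -12] + [0, 1] (x) [0, 1] (x) [10, 6], so rank(T) ≤ 2.
These bounds meet, so rank(T) = 2.

2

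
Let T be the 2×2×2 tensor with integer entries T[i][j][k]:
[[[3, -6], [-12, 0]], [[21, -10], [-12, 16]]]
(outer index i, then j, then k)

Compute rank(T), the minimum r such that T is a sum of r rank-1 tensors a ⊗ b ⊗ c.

2

Lower bound: the mode-2 unfolding of T (rows indexed by j, columns by (i,k) = (0,0), (0,1), (1,0), (1,1)) is [[3, -6, 21, -10], [-12, 0, -12, 16]].
There the 2×2 minor on rows j ∈ {0, 1}, columns (i,k) ∈ {(0,0), (0,1)} is det [[3, -6], [-12, 0]] = -72 ≠ 0, so this unfolding has rank ≥ 2; CP rank is at least every unfolding rank, so rank(T) ≥ 2. (Flattening ranks never certify an upper bound on CP rank; for that we must actually write T with 2 rank-1 terms.)
Upper bound — finding two terms. Write S_k = T[:,:,k] for the frontal slices: S₀ = [[3, -12], [21, -12]], S₁ = [[-6, 0], [-10, 16]].
If T = a₁ ⊗ b₁ ⊗ c₁ + a₂ ⊗ b₂ ⊗ c₂ then each S_k = c₁[k]·a₁b₁ᵀ + c₂[k]·a₂b₂ᵀ. S₀ and S₁ are linearly independent, so a₁b₁ᵀ and a₂b₂ᵀ must span the same plane of matrices: they are the rank-1 matrices of the form x·S₀ + y·S₁.
det(x·S₀ + y·S₁) is 216·x² − 96·y² = 24·(3·x − 2·y)(3·x + 2·y), vanishing at (x:y) = (2:3) and (2:-3).
M₁ = 2·S₀ + 3·S₁ = [[-12, -24], [12, 24]] = (-12)·(1, -1)(1, 2)ᵀ and M₂ = 2·S₀ − 3·S₁ = [[24, -24], [72, -72]] = 24·(1, 3)(1, -1)ᵀ, so take a₁ = (1, -1), b₁ = (1, 2), a₂ = (1, 3), b₂ = (1, -1).
Each slice is an integer combination of E₁ = a₁b₁ᵀ and E₂ = a₂b₂ᵀ: S₀ = −3·E₁ + 6·E₂, S₁ = −2·E₁ − 4·E₂; reading off coefficients, c₁ = (-3, -2) and c₂ = (6, -4).
Hence T = (1, -1) ⊗ (1, 2) ⊗ (-3, -2) + (1, 3) ⊗ (1, -1) ⊗ (6, -4), so rank(T) ≤ 2.
These bounds meet, so rank(T) = 2.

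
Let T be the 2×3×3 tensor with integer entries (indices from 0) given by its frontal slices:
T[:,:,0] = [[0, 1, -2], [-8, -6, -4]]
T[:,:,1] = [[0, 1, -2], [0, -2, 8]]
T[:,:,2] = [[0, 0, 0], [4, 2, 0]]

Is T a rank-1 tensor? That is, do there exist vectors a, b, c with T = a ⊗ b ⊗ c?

The mode-2 unfolding of T (rows indexed by j, columns by (i,k) = (0,0), (0,1), (0,2), (1,0), (1,1), (1,2)) is [[0, 0, 0, -8, 0, 4], [1, 1, 0, -6, -2, 2], [-2, -2, 0, -4, 8, 0]].
There the 3×3 minor on rows j ∈ {0, 1, 2}, columns (i,k) ∈ {(0,0), (1,0), (1,1)} is det [[0, -8, 0], [1, -6, -2], [-2, -4, 8]] = 32 ≠ 0, so this unfolding has rank ≥ 3; CP rank is at least every unfolding rank, so rank(T) ≥ 3.
In particular rank(T) ≥ 3 > 1, so T is not rank-1.

No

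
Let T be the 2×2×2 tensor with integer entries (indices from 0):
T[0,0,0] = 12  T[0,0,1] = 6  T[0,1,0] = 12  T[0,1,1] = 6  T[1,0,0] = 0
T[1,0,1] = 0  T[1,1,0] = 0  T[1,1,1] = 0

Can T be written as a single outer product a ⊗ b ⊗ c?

If T = a ⊗ b ⊗ c then every fibre of T is a multiple of the corresponding factor, so read the factors off the fibres through the nonzero entry T[0,0,0] = 12.
The mode-1 fibre T[:,0,0] = [12, 0] gives a = (1, 0) (primitive direction); the mode-2 fibre T[0,:,0] = [12, 12] gives b = (1, 1); then c[k] = T[0,0,k] / (a[0]·b[0]) = [12, 6] / 1 = (12, 6).
Expanding (1, 0) ⊗ (1, 1) ⊗ (12, 6) reproduces all 8 entries of T, so T = (1, 0) ⊗ (1, 1) ⊗ (12, 6) and rank(T) ≤ 1.
Equivalently every frontal slice T[:,:,k] is c[k] times the rank-1 matrix (1, 0) ⊗ (1, 1). So T has rank 1 (it is nonzero).

Yes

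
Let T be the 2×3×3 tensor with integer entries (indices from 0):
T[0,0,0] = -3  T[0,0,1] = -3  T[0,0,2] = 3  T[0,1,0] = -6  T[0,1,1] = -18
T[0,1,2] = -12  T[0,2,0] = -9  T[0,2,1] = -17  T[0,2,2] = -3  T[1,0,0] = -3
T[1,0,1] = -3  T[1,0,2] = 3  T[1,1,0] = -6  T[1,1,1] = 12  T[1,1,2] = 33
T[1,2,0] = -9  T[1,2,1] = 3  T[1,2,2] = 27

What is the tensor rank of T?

2

Lower bound: in the mode-3 unfolding of T (rows indexed by k, columns by (i,j)) the 2×2 minor on rows k ∈ {0, 1}, columns (i,j) ∈ {(0,0), (0,1)} is det [[-3, -6], [-3, -18]] = 36 ≠ 0, so that unfolding has rank ≥ 2 and hence rank(T) ≥ 2 (CP rank is at least every unfolding rank, though it can be larger).
Upper bound: with S_k = T[:,:,k], the two rank-1 terms a₁b₁ᵀ, a₂b₂ᵀ are the rank-1 members of the pencil x·S₀ + y·S₁.
The 2×2 minor of x·S₀ + y·S₁ on rows {0,1}, columns {0,1} is −90·xy − 90·y² = (-90)·(y)(x + y), vanishing at (x:y) = (1:0) and (1:-1).
M₁ = S₀ = [[-3, -6, -9], [-3, -6, -9]] = (-3)·[1, 1][1, 2, 3]ᵀ and M₂ = S₀ − S₁ = [[0, 12, 8], [0, -18, -12]] = 2·[2, -3][0, 3, 2]ᵀ, so take a₁ = [1, 1], b₁ = [1, 2, 3], a₂ = [2, -3], b₂ = [0, 3, 2].
Each slice is an integer combination of E₁ = a₁b₁ᵀ and E₂ = a₂b₂ᵀ: S₀ = −3·E₁, S₁ = −3·E₁ − 2·E₂, S₂ = 3·E₁ − 3·E₂; reading off coefficients, c₁ = [-3, -3, 3] and c₂ = [0, -2, -3].
Hence T = [1, 1] ⊗ [1, 2, 3] ⊗ [-3, -3, 3] + [2, -3] ⊗ [0, 3, 2] ⊗ [0, -2, -3], so rank(T) ≤ 2.
These bounds meet, so rank(T) = 2.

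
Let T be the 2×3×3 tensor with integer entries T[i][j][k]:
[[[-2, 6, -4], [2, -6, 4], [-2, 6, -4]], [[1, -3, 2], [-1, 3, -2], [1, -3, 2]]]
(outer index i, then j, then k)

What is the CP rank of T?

1

Lower bound: T ≠ 0 (e.g. T[0,0,0] = -2), so rank(T) ≥ 1.
Upper bound: if T = a ⊗ b ⊗ c then every fibre of T is a multiple of the corresponding factor, so read the factors off the fibres through the nonzero entry T[0,0,0] = -2.
The mode-1 fibre T[:,0,0] = [-2, 1] gives a = [2, -1] (primitive direction); the mode-2 fibre T[0,:,0] = [-2, 2, -2] gives b = [1, -1, 1]; then c[k] = T[0,0,k] / (a[0]·b[0]) = [-2, 6, -4] / 2 = [-1, 3, -2].
Expanding [2, -1] ⊗ [1, -1, 1] ⊗ [-1, 3, -2] reproduces all 18 entries of T, so T = [2, -1] ⊗ [1, -1, 1] ⊗ [-1, 3, -2] and rank(T) ≤ 1.
These bounds meet, so rank(T) = 1.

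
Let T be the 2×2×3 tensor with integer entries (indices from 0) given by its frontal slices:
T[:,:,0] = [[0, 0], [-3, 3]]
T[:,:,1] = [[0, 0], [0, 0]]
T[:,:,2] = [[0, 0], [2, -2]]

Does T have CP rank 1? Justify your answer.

The mode-1 fibre T[:,0,0] = [0, -3] gives a = (0, 1) (primitive direction); the mode-2 fibre T[1,:,0] = [-3, 3] gives b = (1, -1); then c[k] = T[1,0,k] / (a[1]·b[0]) = [-3, 0, 2] / 1 = (-3, 0, 2).
Expanding (0, 1) ⊗ (1, -1) ⊗ (-3, 0, 2) reproduces all 12 entries of T, so T = (0, 1) ⊗ (1, -1) ⊗ (-3, 0, 2) and rank(T) ≤ 1.
Equivalently every frontal slice T[:,:,k] is c[k] times the rank-1 matrix (0, 1) ⊗ (1, -1). So T has rank 1 (it is nonzero).

Yes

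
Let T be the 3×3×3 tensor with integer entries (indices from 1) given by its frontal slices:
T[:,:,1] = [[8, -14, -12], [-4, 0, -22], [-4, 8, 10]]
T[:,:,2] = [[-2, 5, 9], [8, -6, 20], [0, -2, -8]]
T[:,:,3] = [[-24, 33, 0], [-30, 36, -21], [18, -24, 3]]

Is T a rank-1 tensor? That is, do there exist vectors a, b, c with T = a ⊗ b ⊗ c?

No

The mode-2 unfolding of T (rows indexed by j, columns by (i,k) = (1,1), (1,2), (1,3), (2,1), (2,2), (2,3), (3,1), (3,2), (3,3)) is [[8, -2, -24, -4, 8, -30, -4, 0, 18], [-14, 5, 33, 0, -6, 36, 8, -2, -24], [-12, 9, 0, -22, 20, -21, 10, -8, 3]].
There the 2×2 minor on rows j ∈ {1, 2}, columns (i,k) ∈ {(1,1), (1,2)} is det [[8, -2], [-14, 5]] = 12 ≠ 0, so this unfolding has rank ≥ 2; CP rank is at least every unfolding rank, so rank(T) ≥ 2.
In particular rank(T) ≥ 2 > 1, so T is not rank-1.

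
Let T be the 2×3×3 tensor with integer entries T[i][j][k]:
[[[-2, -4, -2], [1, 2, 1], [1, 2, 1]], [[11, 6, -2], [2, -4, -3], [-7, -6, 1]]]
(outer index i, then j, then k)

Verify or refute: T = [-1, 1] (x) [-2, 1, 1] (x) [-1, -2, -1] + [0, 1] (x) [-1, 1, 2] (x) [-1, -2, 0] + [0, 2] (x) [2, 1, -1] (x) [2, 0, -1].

Yes

Reconstruct entrywise from the claimed factors. For example, T[0,1,1] = 2 and Σₗ aₗ[0]bₗ[1]cₗ[1] = (-1)·(1)·(-2) + (0)·(1)·(-2) + (0)·(1)·(0) = 2; checking all 18 entries, every one matches. The claim holds.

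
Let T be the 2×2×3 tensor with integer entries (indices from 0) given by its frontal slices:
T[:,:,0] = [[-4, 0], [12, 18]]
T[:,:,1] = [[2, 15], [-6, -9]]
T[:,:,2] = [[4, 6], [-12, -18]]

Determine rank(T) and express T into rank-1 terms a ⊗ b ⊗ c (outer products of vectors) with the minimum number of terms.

rank(T) = 2

Lower bound: in the mode-2 unfolding of T (rows indexed by j, columns by (i,k)) the 2×2 minor on rows j ∈ {0, 1}, columns (i,k) ∈ {(0,0), (0,1)} is det [[-4, 2], [0, 15]] = -60 ≠ 0, so that unfolding has rank ≥ 2 and hence rank(T) ≥ 2 (CP rank is at least every unfolding rank, though it can be larger).
Upper bound: with S_k = T[:,:,k], the two rank-1 terms a₁b₁ᵀ, a₂b₂ᵀ are the rank-1 members of the pencil x·S₀ + y·S₁.
det(x·S₀ + y·S₁) is −72·x² − 108·xy + 72·y² = (-36)·(x + 2·y)(2·x − y), vanishing at (x:y) = (2:-1) and (1:2).
M₁ = 2·S₀ − S₁ = [[-10, -15], [30, 45]] = (-5)·(1, -3)(2, 3)ᵀ and M₂ = S₀ + 2·S₁ = [[0, 30], [0, 0]] = 30·(1, 0)(0, 1)ᵀ, so take a₁ = (1, -3), b₁ = (2, 3), a₂ = (1, 0), b₂ = (0, 1).
Each slice is an integer combination of E₁ = a₁b₁ᵀ and E₂ = a₂b₂ᵀ: S₀ = −2·E₁ + 6·E₂, S₁ = E₁ + 12·E₂, S₂ = 2·E₁; reading off coefficients, c₁ = (-2, 1, 2) and c₂ = (6, 12, 0).
Hence T = (1, -3) ⊗ (2, 3) ⊗ (-2, 1, 2) + (1, 0) ⊗ (0, 1) ⊗ (6, 12, 0), so rank(T) ≤ 2.
These bounds meet, so rank(T) = 2.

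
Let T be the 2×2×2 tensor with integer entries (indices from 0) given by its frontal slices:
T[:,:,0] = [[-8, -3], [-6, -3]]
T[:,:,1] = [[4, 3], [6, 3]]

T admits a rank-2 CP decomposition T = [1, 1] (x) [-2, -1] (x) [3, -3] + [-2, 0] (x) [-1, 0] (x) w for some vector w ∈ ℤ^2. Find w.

w = [-1, -1]

Subtract the known terms from T to get the rank-1 residual R = [-2, 0] (x) [-1, 0] (x) w, so R[i,j,k] = a[i]·b[j]·w[k]. Pick indices with nonzero a[0]·b[0] = (-2)·(-1) = 2. Only the fibre through (0,0,·) is needed: R[0,0,:] = T[0,0,:] − Σₗ aₗ[0]bₗ[0]cₗ = [-8, 4] − (1)·(-2)·[3, -3] = [-2, -2]. Then w[k] = R[0,0,k] / 2 for each k, giving w = [-2, -2] / 2 = [-1, -1].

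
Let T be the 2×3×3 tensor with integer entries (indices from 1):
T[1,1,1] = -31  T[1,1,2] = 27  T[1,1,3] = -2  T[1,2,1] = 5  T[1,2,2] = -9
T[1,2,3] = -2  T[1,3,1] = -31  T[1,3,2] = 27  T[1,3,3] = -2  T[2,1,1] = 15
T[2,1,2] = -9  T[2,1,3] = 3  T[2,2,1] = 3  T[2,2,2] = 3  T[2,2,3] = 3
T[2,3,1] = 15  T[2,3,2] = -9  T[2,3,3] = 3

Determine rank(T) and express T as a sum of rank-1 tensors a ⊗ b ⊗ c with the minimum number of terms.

Lower bound: the mode-1 unfolding of T (rows indexed by i, columns by (j,k) = (1,1), (1,2), (1,3), (2,1), (2,2), (2,3), (3,1), (3,2), (3,3)) is [[-31, 27, -2, 5, -9, -2, -31, 27, -2], [15, -9, 3, 3, 3, 3, 15, -9, 3]].
There the 2×2 minor on rows i ∈ {1, 2}, columns (j,k) ∈ {(1,1), (1,2)} is det [[-31, 27], [15, -9]] = -126 ≠ 0, so this unfolding has rank ≥ 2; CP rank is at least every unfolding rank, so rank(T) ≥ 2. (Flattening ranks never certify an upper bound on CP rank; for that we must actually write T with 2 rank-1 terms.)
Upper bound — finding two terms. Write S_k = T[:,:,k] for the frontal slices: S₁ = [[-31, 5, -31], [15, 3, 15]], S₂ = [[27, -9, 27], [-9, 3, -9]], S₃ = [[-2, -2, -2], [3, 3, 3]].
If T = a₁ ⊗ b₁ ⊗ c₁ + a₂ ⊗ b₂ ⊗ c₂ then each S_k = c₁[k]·a₁b₁ᵀ + c₂[k]·a₂b₂ᵀ. S₁ and S₂ are linearly independent, so a₁b₁ᵀ and a₂b₂ᵀ must span the same plane of matrices: they are the rank-1 matrices of the form x·S₁ + y·S₂.
The 2×2 minor of x·S₁ + y·S₂ on rows {1,2}, columns {1,2} is −168·x² + 168·xy = (-168)·(x − y)(x), vanishing at (x:y) = (1:1) and (0:1).
M₁ = S₁ + S₂ = [[-4, -4, -4], [6, 6, 6]] = (-2)·[2, -3][1, 1, 1]ᵀ and M₂ = S₂ = [[27, -9, 27], [-9, 3, -9]] = 3·[3, -1][3, -1, 3]ᵀ, so take a₁ = [2, -3], b₁ = [1, 1, 1], a₂ = [3, -1], b₂ = [3, -1, 3].
Each slice is an integer combination of E₁ = a₁b₁ᵀ and E₂ = a₂b₂ᵀ: S₁ = −2·E₁ − 3·E₂, S₂ = 3·E₂, S₃ = −E₁; reading off coefficients, c₁ = [-2, 0, -1] and c₂ = [-3, 3, 0].
Hence T = [2, -3] ⊗ [1, 1, 1] ⊗ [-2, 0, -1] + [3, -1] ⊗ [3, -1, 3] ⊗ [-3, 3, 0], so rank(T) ≤ 2.
These bounds meet, so rank(T) = 2.
Check entry T[2,2,3] = 3: (-3)·(1)·(-1) + (-1)·(-1)·(0) = 3.

rank(T) = 2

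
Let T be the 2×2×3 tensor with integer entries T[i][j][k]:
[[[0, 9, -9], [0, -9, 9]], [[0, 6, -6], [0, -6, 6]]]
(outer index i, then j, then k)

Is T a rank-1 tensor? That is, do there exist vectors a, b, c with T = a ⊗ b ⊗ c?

If T = a ⊗ b ⊗ c then every fibre of T is a multiple of the corresponding factor, so read the factors off the fibres through the nonzero entry T[0,0,1] = 9.
The mode-1 fibre T[:,0,1] = [9, 6] gives a = [3, 2] (primitive direction); the mode-2 fibre T[0,:,1] = [9, -9] gives b = [1, -1]; then c[k] = T[0,0,k] / (a[0]·b[0]) = [0, 9, -9] / 3 = [0, 3, -3].
Expanding [3, 2] ⊗ [1, -1] ⊗ [0, 3, -3] reproduces all 12 entries of T, so T = [3, 2] ⊗ [1, -1] ⊗ [0, 3, -3] and rank(T) ≤ 1.
Equivalently every frontal slice T[:,:,k] is c[k] times the rank-1 matrix [3, 2] ⊗ [1, -1]. So T has rank 1 (it is nonzero).

Yes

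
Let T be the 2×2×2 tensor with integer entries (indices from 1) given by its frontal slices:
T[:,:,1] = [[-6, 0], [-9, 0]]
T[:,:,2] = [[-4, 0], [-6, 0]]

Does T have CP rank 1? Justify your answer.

If T = a ⊗ b ⊗ c then every fibre of T is a multiple of the corresponding factor, so read the factors off the fibres through the nonzero entry T[1,1,1] = -6.
The mode-1 fibre T[:,1,1] = [-6, -9] gives a = [2, 3] (primitive direction); the mode-2 fibre T[1,:,1] = [-6, 0] gives b = [1, 0]; then c[k] = T[1,1,k] / (a[1]·b[1]) = [-6, -4] / 2 = [-3, -2].
Expanding [2, 3] ⊗ [1, 0] ⊗ [-3, -2] reproduces all 8 entries of T, so T = [2, 3] ⊗ [1, 0] ⊗ [-3, -2] and rank(T) ≤ 1.
Equivalently every frontal slice T[:,:,k] is c[k] times the rank-1 matrix [2, 3] ⊗ [1, 0]. So T has rank 1 (it is nonzero).

Yes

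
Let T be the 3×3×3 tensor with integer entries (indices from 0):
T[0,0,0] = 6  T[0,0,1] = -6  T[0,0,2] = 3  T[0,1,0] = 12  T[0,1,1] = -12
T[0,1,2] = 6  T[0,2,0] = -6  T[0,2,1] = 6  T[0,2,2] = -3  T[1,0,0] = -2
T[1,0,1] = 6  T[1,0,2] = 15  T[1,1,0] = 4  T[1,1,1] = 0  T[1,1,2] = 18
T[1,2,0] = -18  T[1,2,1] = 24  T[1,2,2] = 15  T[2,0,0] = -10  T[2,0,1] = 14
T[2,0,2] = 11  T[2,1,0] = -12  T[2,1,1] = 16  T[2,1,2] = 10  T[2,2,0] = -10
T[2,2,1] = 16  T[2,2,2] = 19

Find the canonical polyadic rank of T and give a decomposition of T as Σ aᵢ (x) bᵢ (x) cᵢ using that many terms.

rank(T) = 2

Lower bound: the mode-3 unfolding of T (rows indexed by k, columns by (i,j) = (0,0), (0,1), (0,2), (1,0), (1,1), (1,2), (2,0), (2,1), (2,2)) is [[6, 12, -6, -2, 4, -18, -10, -12, -10], [-6, -12, 6, 6, 0, 24, 14, 16, 16], [3, 6, -3, 15, 18, 15, 11, 10, 19]].
There the 2×2 minor on rows k ∈ {0, 1}, columns (i,j) ∈ {(0,0), (1,0)} is det [[6, -2], [-6, 6]] = 24 ≠ 0, so this unfolding has rank ≥ 2; CP rank is at least every unfolding rank, so rank(T) ≥ 2. (This is only a lower bound: in general the CP rank may exceed every unfolding rank, so we still need to exhibit 2 rank-1 terms summing to T.)
Upper bound — finding two terms. Write S_k = T[:,:,k] for the frontal slices: S₀ = [[6, 12, -6], [-2, 4, -18], [-10, -12, -10]], S₁ = [[-6, -12, 6], [6, 0, 24], [14, 16, 16]], S₂ = [[3, 6, -3], [15, 18, 15], [11, 10, 19]].
If T = a₁ (x) b₁ (x) c₁ + a₂ (x) b₂ (x) c₂ then each S_k = c₁[k]·a₁b₁ᵀ + c₂[k]·a₂b₂ᵀ. S₀ and S₁ are linearly independent, so a₁b₁ᵀ and a₂b₂ᵀ must span the same plane of matrices: they are the rank-1 matrices of the form x·S₀ + y·S₁.
The 2×2 minor of x·S₀ + y·S₁ on rows {0,1}, columns {0,1} is 48·x² − 120·xy + 72·y² = 24·(2·x − 3·y)(x − y), vanishing at (x:y) = (3:2) and (1:1).
M₁ = 3·S₀ + 2·S₁ = [[6, 12, -6], [6, 12, -6], [-2, -4, 2]] = 2·[3, 3, -1][1, 2, -1]ᵀ and M₂ = S₀ + S₁ = [[0, 0, 0], [4, 4, 6], [4, 4, 6]] = 2·[0, 1, 1][2, 2, 3]ᵀ, so take a₁ = [3, 3, -1], b₁ = [1, 2, -1], a₂ = [0, 1, 1], b₂ = [2, 2, 3].
Each slice is an integer combination of E₁ = a₁b₁ᵀ and E₂ = a₂b₂ᵀ: S₀ = 2·E₁ − 4·E₂, S₁ = −2·E₁ + 6·E₂, S₂ = E₁ + 6·E₂; reading off coefficients, c₁ = [2, -2, 1] and c₂ = [-4, 6, 6].
Hence T = [3, 3, -1] (x) [1, 2, -1] (x) [2, -2, 1] + [0, 1, 1] (x) [2, 2, 3] (x) [-4, 6, 6], so rank(T) ≤ 2.
These bounds meet, so rank(T) = 2.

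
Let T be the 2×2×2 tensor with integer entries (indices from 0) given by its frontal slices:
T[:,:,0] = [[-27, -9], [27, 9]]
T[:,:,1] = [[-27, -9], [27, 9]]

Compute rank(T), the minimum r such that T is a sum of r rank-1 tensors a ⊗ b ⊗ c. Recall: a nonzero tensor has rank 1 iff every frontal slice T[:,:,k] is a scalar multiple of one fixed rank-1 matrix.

1

Lower bound: T ≠ 0 (e.g. T[0,0,0] = -27), so rank(T) ≥ 1.
Upper bound: if T = a ⊗ b ⊗ c then every fibre of T is a multiple of the corresponding factor, so read the factors off the fibres through the nonzero entry T[0,0,0] = -27.
The mode-1 fibre T[:,0,0] = [-27, 27] gives a = [1, -1] (primitive direction); the mode-2 fibre T[0,:,0] = [-27, -9] gives b = [3, 1]; then c[k] = T[0,0,k] / (a[0]·b[0]) = [-27, -27] / 3 = [-9, -9].
Expanding [1, -1] ⊗ [3, 1] ⊗ [-9, -9] reproduces all 8 entries of T, so T = [1, -1] ⊗ [3, 1] ⊗ [-9, -9] and rank(T) ≤ 1.
These bounds meet, so rank(T) = 1.
Check entry T[0,0,0] = -27: (1)·(3)·(-9) = -27.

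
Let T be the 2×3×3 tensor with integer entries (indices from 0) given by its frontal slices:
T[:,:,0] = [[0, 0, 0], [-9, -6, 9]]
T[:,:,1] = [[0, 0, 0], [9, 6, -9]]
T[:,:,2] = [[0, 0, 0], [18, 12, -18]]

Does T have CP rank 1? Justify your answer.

Yes

If T = a ⊗ b ⊗ c then every fibre of T is a multiple of the corresponding factor, so read the factors off the fibres through the nonzero entry T[1,0,0] = -9.
The mode-1 fibre T[:,0,0] = [0, -9] gives a = (0, 1) (primitive direction); the mode-2 fibre T[1,:,0] = [-9, -6, 9] gives b = (3, 2, -3); then c[k] = T[1,0,k] / (a[1]·b[0]) = [-9, 9, 18] / 3 = (-3, 3, 6).
Expanding (0, 1) ⊗ (3, 2, -3) ⊗ (-3, 3, 6) reproduces all 18 entries of T, so T = (0, 1) ⊗ (3, 2, -3) ⊗ (-3, 3, 6) and rank(T) ≤ 1.
Equivalently every frontal slice T[:,:,k] is c[k] times the rank-1 matrix (0, 1) ⊗ (3, 2, -3). So T has rank 1 (it is nonzero).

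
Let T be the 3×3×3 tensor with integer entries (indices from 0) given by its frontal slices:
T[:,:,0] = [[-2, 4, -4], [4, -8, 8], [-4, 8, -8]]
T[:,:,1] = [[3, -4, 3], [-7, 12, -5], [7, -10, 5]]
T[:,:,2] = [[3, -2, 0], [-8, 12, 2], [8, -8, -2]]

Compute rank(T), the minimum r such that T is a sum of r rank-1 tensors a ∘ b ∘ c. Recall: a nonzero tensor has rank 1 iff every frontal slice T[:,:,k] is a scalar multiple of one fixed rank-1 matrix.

Lower bound: the mode-2 unfolding of T (rows indexed by j, columns by (i,k) = (0,0), (0,1), (0,2), (1,0), (1,1), (1,2), (2,0), (2,1), (2,2)) is [[-2, 3, 3, 4, -7, -8, -4, 7, 8], [4, -4, -2, -8, 12, 12, 8, -10, -8], [-4, 3, 0, 8, -5, 2, -8, 5, -2]].
There the 3×3 minor on rows j ∈ {0, 1, 2}, columns (i,k) ∈ {(0,0), (0,1), (1,1)} is det [[-2, 3, -7], [4, -4, 12], [-4, 3, -5]] = -24 ≠ 0, so this unfolding has rank ≥ 3; CP rank is at least every unfolding rank, so rank(T) ≥ 3. (This is only a lower bound: in general the CP rank may exceed every unfolding rank, so we still need to exhibit 3 rank-1 terms summing to T.)
Upper bound: T is a sum of 3 rank-1 terms, T = [0, 2, -1] ∘ [1, -1, -1] ∘ [0, -2, -4] + [1, -2, 2] ∘ [1, -2, 2] ∘ [-2, 2, 1] + [1, 1, 1] ∘ [1, 0, -1] ∘ [0, 1, 2] (one valid choice — decompositions are not unique — normalised so each a, b is primitive with positive first nonzero entry; check it by expanding all entries), so rank(T) ≤ 3.
These bounds meet, so rank(T) = 3.
Check entry T[1,1,2] = 12: (2)·(-1)·(-4) + (-2)·(-2)·(1) + (1)·(0)·(2) = 12.

3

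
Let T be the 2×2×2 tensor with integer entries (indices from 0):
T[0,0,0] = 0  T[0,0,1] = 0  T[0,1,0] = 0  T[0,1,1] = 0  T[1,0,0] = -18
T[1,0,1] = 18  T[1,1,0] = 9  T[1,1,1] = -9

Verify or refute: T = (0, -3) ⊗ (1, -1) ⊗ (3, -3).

No

Reconstruct entry (1,0,0) from the claimed factors: Σₗ aₗ[1]bₗ[0]cₗ[0] = (-3)·(1)·(3) = -9, but T[1,0,0] = -18. The claim is false.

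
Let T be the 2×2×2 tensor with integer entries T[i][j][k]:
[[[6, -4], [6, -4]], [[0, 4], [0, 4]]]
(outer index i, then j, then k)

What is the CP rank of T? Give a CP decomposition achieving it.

rank(T) = 2

Lower bound: in the mode-3 unfolding of T (rows indexed by k, columns by (i,j)) the 2×2 minor on rows k ∈ {0, 1}, columns (i,j) ∈ {(0,0), (1,0)} is det [[6, 0], [-4, 4]] = 24 ≠ 0, so that unfolding has rank ≥ 2 and hence rank(T) ≥ 2 (CP rank is at least every unfolding rank, though it can be larger).
Upper bound: T[:,j,:] = b[j]·M for every slice, with b = [1, 1] and M = [[6, -4], [0, 4]] (rows i, columns k).
Splitting M by its rows (i = 0, 1), M = [1, 0][6, -4]ᵀ + [0, 1][0, 4]ᵀ.
Hence T = [1, 0] (x) [1, 1] (x) [6, -4] + [0, 1] (x) [1, 1] (x) [0, 4], so rank(T) ≤ 2.
These bounds meet, so rank(T) = 2.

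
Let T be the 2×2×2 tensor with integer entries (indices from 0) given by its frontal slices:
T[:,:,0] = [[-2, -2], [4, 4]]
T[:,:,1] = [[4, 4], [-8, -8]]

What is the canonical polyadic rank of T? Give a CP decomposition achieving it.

Lower bound: T ≠ 0 (e.g. T[0,0,0] = -2), so rank(T) ≥ 1.
Upper bound: if T = a ⊗ b ⊗ c then every fibre of T is a multiple of the corresponding factor, so read the factors off the fibres through the nonzero entry T[0,0,0] = -2.
The mode-1 fibre T[:,0,0] = [-2, 4] gives a = (1, -2) (primitive direction); the mode-2 fibre T[0,:,0] = [-2, -2] gives b = (1, 1); then c[k] = T[0,0,k] / (a[0]·b[0]) = [-2, 4] / 1 = (-2, 4).
Expanding (1, -2) ⊗ (1, 1) ⊗ (-2, 4) reproduces all 8 entries of T, so T = (1, -2) ⊗ (1, 1) ⊗ (-2, 4) and rank(T) ≤ 1.
These bounds meet, so rank(T) = 1.

rank(T) = 1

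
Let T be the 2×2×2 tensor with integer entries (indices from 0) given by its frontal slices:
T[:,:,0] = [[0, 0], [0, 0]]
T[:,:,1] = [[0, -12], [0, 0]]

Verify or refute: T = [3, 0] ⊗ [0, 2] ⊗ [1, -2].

No

Reconstruct entry (0,1,0) from the claimed factors: Σₗ aₗ[0]bₗ[1]cₗ[0] = (3)·(2)·(1) = 6, but T[0,1,0] = 0. The claim is false.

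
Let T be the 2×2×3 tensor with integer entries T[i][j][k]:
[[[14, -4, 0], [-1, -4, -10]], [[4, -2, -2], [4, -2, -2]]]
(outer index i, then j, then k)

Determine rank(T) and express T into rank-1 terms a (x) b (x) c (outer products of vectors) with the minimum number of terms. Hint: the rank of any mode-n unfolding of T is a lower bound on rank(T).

rank(T) = 2

Lower bound: the mode-3 unfolding of T (rows indexed by k, columns by (i,j) = (0,0), (0,1), (1,0), (1,1)) is [[14, -1, 4, 4], [-4, -4, -2, -2], [0, -10, -2, -2]].
There the 2×2 minor on rows k ∈ {0, 1}, columns (i,j) ∈ {(0,0), (0,1)} is det [[14, -1], [-4, -4]] = -60 ≠ 0, so this unfolding has rank ≥ 2; CP rank is at least every unfolding rank, so rank(T) ≥ 2. (Unfolding ranks only ever bound the CP rank from below — rank(T) can be strictly larger than all of them — so the matching upper bound has to come from an explicit 2-term decomposition.)
Upper bound — finding two terms. Write S_k = T[:,:,k] for the frontal slices: S₀ = [[14, -1], [4, 4]], S₁ = [[-4, -4], [-2, -2]], S₂ = [[0, -10], [-2, -2]].
If T = a₁ (x) b₁ (x) c₁ + a₂ (x) b₂ (x) c₂ then each S_k = c₁[k]·a₁b₁ᵀ + c₂[k]·a₂b₂ᵀ. S₀ and S₁ are linearly independent, so a₁b₁ᵀ and a₂b₂ᵀ must span the same plane of matrices: they are the rank-1 matrices of the form x·S₀ + y·S₁.
det(x·S₀ + y·S₁) is 60·x² − 30·xy = 30·(2·x − y)(x), vanishing at (x:y) = (1:2) and (0:1).
M₁ = S₀ + 2·S₁ = [[6, -9], [0, 0]] = 3·[1, 0][2, -3]ᵀ and M₂ = S₁ = [[-4, -4], [-2, -2]] = (-2)·[2, 1][1, 1]ᵀ, so take a₁ = [1, 0], b₁ = [2, -3], a₂ = [2, 1], b₂ = [1, 1].
Each slice is an integer combination of E₁ = a₁b₁ᵀ and E₂ = a₂b₂ᵀ: S₀ = 3·E₁ + 4·E₂, S₁ = −2·E₂, S₂ = 2·E₁ − 2·E₂; reading off coefficients, c₁ = [3, 0, 2] and c₂ = [4, -2, -2].
Hence T = [1, 0] (x) [2, -3] (x) [3, 0, 2] + [2, 1] (x) [1, 1] (x) [4, -2, -2], so rank(T) ≤ 2.
These bounds meet, so rank(T) = 2.
Check entry T[0,1,0] = -1: (1)·(-3)·(3) + (2)·(1)·(4) = -1.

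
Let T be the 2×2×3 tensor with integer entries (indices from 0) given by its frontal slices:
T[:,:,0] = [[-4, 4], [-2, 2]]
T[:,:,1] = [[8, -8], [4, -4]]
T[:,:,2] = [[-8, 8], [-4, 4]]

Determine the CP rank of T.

1

Lower bound: T ≠ 0 (e.g. T[0,0,0] = -4), so rank(T) ≥ 1.
Upper bound: if T = a ⊗ b ⊗ c then every fibre of T is a multiple of the corresponding factor, so read the factors off the fibres through the nonzero entry T[0,0,0] = -4.
The mode-1 fibre T[:,0,0] = [-4, -2] gives a = (2, 1) (primitive direction); the mode-2 fibre T[0,:,0] = [-4, 4] gives b = (1, -1); then c[k] = T[0,0,k] / (a[0]·b[0]) = [-4, 8, -8] / 2 = (-2, 4, -4).
Expanding (2, 1) ⊗ (1, -1) ⊗ (-2, 4, -4) reproduces all 12 entries of T, so T = (2, 1) ⊗ (1, -1) ⊗ (-2, 4, -4) and rank(T) ≤ 1.
These bounds meet, so rank(T) = 1.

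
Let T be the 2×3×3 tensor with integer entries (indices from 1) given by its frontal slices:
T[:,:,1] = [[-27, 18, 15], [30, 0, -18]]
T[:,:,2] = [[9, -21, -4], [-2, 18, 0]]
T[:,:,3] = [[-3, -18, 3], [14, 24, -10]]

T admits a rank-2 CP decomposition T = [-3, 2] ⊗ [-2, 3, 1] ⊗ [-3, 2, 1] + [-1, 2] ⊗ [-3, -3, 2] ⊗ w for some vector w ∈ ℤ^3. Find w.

w = [-3, -1, -3]

Subtract the known terms from T to get the rank-1 residual R = [-1, 2] ⊗ [-3, -3, 2] ⊗ w, so R[i,j,k] = a[i]·b[j]·w[k]. Pick indices with nonzero a[1]·b[1] = (-1)·(-3) = 3. Only the fibre through (1,1,·) is needed: R[1,1,:] = T[1,1,:] − Σₗ aₗ[1]bₗ[1]cₗ = [-27, 9, -3] − (-3)·(-2)·[-3, 2, 1] = [-9, -3, -9]. Then w[k] = R[1,1,k] / 3 for each k, giving w = [-9, -3, -9] / 3 = [-3, -1, -3].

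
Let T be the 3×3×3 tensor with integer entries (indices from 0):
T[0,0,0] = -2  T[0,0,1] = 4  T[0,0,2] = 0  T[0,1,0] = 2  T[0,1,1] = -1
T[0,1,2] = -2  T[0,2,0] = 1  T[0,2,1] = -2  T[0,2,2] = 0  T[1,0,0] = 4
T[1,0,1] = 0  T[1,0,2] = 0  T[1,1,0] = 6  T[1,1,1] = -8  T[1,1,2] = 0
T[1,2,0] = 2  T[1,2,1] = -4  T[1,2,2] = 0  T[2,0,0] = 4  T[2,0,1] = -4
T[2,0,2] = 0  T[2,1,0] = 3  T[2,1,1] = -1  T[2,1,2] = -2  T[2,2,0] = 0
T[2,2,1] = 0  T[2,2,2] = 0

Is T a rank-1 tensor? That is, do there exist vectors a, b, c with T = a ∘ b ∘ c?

The mode-2 unfolding of T (rows indexed by j, columns by (i,k) = (0,0), (0,1), (0,2), (1,0), (1,1), (1,2), (2,0), (2,1), (2,2)) is [[-2, 4, 0, 4, 0, 0, 4, -4, 0], [2, -1, -2, 6, -8, 0, 3, -1, -2], [1, -2, 0, 2, -4, 0, 0, 0, 0]].
There the 3×3 minor on rows j ∈ {0, 1, 2}, columns (i,k) ∈ {(0,0), (0,1), (1,0)} is det [[-2, 4, 4], [2, -1, 6], [1, -2, 2]] = -24 ≠ 0, so this unfolding has rank ≥ 3; CP rank is at least every unfolding rank, so rank(T) ≥ 3.
In particular rank(T) ≥ 3 > 1, so T is not rank-1.

No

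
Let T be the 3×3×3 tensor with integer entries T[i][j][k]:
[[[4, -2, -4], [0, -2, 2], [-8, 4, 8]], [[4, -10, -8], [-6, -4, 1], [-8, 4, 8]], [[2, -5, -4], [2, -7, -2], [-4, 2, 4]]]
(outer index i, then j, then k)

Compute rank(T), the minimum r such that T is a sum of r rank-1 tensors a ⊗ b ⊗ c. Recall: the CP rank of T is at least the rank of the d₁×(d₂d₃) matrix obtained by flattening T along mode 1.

Lower bound: the mode-3 unfolding of T (rows indexed by k, columns by (i,j) = (0,0), (0,1), (0,2), (1,0), (1,1), (1,2), (2,0), (2,1), (2,2)) is [[4, 0, -8, 4, -6, -8, 2, 2, -4], [-2, -2, 4, -10, -4, 4, -5, -7, 2], [-4, 2, 8, -8, 1, 8, -4, -2, 4]].
There the 3×3 minor on rows k ∈ {0, 1, 2}, columns (i,j) ∈ {(0,0), (0,1), (1,0)} is det [[4, 0, 4], [-2, -2, -10], [-4, 2, -8]] = 96 ≠ 0, so this unfolding has rank ≥ 3; CP rank is at least every unfolding rank, so rank(T) ≥ 3. (Flattening ranks never certify an upper bound on CP rank; for that we must actually write T with 3 rank-1 terms.)
Upper bound: T is a sum of 3 rank-1 terms, T = [0, 2, 1] ⊗ [1, 1, 0] ⊗ [0, -4, -2] + [2, -1, 2] ⊗ [0, 1, 0] ⊗ [2, -2, -1] + [2, 2, 1] ⊗ [1, -1, -2] ⊗ [2, -1, -2] (one valid choice — decompositions are not unique — normalised so each a, b is primitive with positive first nonzero entry; check it by expanding all entries), so rank(T) ≤ 3.
These bounds meet, so rank(T) = 3.
Check entry T[1,1,1] = -4: (2)·(1)·(-4) + (-1)·(1)·(-2) + (2)·(-1)·(-1) = -4.

3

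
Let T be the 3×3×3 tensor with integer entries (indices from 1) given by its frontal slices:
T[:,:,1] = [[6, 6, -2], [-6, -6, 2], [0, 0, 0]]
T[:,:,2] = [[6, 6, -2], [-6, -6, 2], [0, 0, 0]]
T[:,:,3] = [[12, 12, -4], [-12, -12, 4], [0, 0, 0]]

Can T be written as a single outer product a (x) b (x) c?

The mode-1 fibre T[:,1,1] = [6, -6, 0] gives a = [1, -1, 0] (primitive direction); the mode-2 fibre T[1,:,1] = [6, 6, -2] gives b = [3, 3, -1]; then c[k] = T[1,1,k] / (a[1]·b[1]) = [6, 6, 12] / 3 = [2, 2, 4].
Expanding [1, -1, 0] (x) [3, 3, -1] (x) [2, 2, 4] reproduces all 27 entries of T, so T = [1, -1, 0] (x) [3, 3, -1] (x) [2, 2, 4] and rank(T) ≤ 1.
Equivalently every frontal slice T[:,:,k] is c[k] times the rank-1 matrix [1, -1, 0] (x) [3, 3, -1]. So T has rank 1 (it is nonzero).

Yes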